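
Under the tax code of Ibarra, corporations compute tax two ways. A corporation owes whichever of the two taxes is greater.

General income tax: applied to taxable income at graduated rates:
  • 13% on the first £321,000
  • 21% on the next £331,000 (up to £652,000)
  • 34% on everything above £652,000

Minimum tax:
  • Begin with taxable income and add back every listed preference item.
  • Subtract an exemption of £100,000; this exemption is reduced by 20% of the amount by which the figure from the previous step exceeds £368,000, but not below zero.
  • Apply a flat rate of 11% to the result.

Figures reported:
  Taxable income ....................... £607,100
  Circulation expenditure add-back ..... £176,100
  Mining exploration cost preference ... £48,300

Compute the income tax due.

£101,811

General income tax:
  £321,000 × 13% = £41,730
  £286,100 × 21% = £60,081
  → £101,811

Minimum tax:
  Adjusted income: £607,100 + £176,100 + £48,300 = £831,500
  Exemption: £100,000 − 20% × (£831,500 − £368,000) = £100,000 − £92,700 = £7,300
  Base: £831,500 − £7,300 = £824,200
  £824,200 × 11% = £90,662

£101,811 > £90,662, so the general income tax governs.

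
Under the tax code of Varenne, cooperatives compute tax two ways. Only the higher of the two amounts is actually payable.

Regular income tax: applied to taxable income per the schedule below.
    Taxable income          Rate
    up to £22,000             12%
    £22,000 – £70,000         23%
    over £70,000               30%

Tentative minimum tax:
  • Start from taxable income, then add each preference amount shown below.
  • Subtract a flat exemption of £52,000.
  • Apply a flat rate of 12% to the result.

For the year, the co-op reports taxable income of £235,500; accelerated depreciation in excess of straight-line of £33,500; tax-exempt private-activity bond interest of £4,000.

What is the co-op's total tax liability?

Regular income tax:
  £22,000 × 12% = £2,640
  £48,000 × 23% = £11,040
  £165,500 × 30% = £49,650
  → £63,330

Tentative minimum tax:
  Adjusted income: £235,500 + £33,500 + £4,000 = £273,000
  Less exemption £52,000 → base £221,000
  £221,000 × 12% = £26,520

£63,330 > £26,520, so the regular income tax governs.

£63,330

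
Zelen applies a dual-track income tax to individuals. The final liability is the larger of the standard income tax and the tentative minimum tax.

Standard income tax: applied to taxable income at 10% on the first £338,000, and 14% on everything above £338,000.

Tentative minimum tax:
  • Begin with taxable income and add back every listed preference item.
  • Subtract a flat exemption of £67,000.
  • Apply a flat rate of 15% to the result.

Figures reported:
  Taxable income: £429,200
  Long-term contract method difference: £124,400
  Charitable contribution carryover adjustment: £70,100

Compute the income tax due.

Tentative minimum tax:
  Adjusted income: £429,200 + £124,400 + £70,100 = £623,700
  Less exemption £67,000 → base £556,700
  £556,700 × 15% = £83,505

Standard income tax:
  £338,000 × 10% = £33,800
  £91,200 × 14% = £12,768
  → £46,568

£83,505 > £46,568, so the tentative minimum tax is the binding amount.

£83,505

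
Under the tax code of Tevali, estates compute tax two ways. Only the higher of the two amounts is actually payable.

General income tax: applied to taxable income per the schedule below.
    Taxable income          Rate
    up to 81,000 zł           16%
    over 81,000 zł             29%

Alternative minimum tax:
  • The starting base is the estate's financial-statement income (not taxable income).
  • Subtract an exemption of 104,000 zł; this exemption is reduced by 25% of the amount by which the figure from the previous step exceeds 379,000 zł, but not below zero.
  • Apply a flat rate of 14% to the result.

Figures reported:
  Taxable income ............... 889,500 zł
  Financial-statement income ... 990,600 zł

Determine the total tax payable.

General income tax:
  81,000 zł × 16% = 12,960 zł
  808,500 zł × 29% = 234,465 zł
  → 247,425 zł

Alternative minimum tax:
  Base (financial-statement income): 990,600 zł
  Exemption: 25% × (990,600 zł − 379,000 zł) = 152,900 zł ≥ 104,000 zł, so the exemption is fully phased out
  Base: 990,600 zł − 0 zł = 990,600 zł
  990,600 zł × 14% = 138,684 zł

247,425 zł > 138,684 zł, so the general income tax governs.

247,425 zł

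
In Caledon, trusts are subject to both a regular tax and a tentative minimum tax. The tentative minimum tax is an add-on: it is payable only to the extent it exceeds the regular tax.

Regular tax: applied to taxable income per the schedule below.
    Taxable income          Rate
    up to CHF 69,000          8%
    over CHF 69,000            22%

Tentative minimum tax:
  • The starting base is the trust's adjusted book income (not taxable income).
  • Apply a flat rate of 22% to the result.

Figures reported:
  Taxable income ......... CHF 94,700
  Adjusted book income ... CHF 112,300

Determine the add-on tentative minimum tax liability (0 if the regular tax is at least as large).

CHF 13,532

Regular tax:
  CHF 69,000 × 8% = CHF 5,520
  CHF 25,700 × 22% = CHF 5,654
  → CHF 11,174

Tentative minimum tax:
  Base (adjusted book income): CHF 112,300
  CHF 112,300 × 22% = CHF 24,706

Excess of tentative minimum tax over regular tax: CHF 24,706 − CHF 11,174 = CHF 13,532.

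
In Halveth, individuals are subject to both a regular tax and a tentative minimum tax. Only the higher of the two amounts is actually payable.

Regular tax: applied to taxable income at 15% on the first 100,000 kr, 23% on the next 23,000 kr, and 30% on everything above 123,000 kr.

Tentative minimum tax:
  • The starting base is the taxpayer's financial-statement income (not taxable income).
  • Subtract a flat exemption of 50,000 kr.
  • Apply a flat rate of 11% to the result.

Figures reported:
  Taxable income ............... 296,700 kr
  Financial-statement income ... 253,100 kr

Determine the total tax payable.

Regular tax:
  100,000 kr × 15% = 15,000 kr
  23,000 kr × 23% = 5,290 kr
  173,700 kr × 30% = 52,110 kr
  → 72,400 kr

Tentative minimum tax:
  Base (financial-statement income): 253,100 kr
  Less exemption 50,000 kr → base 203,100 kr
  203,100 kr × 11% = 22,341 kr

72,400 kr > 22,341 kr, so the regular tax governs.

72,400 kr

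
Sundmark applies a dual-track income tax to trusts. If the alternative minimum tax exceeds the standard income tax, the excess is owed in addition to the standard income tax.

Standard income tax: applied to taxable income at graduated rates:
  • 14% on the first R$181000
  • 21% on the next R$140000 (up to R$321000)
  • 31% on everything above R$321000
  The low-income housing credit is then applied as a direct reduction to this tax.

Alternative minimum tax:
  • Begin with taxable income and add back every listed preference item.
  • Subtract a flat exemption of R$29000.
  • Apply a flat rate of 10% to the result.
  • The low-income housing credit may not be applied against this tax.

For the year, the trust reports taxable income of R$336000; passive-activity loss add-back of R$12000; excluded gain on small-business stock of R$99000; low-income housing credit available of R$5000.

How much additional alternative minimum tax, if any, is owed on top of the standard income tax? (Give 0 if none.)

R$0

Alternative minimum tax:
  Adjusted income: R$336000 + R$12000 + R$99000 = R$447000
  Less exemption R$29000 → base R$418000
  R$418000 × 10% = R$41800

Standard income tax:
  R$181000 × 14% = R$25340
  R$140000 × 21% = R$29400
  R$15000 × 31% = R$4650
  → R$59390
  Less low-income housing credit R$5000 → R$54390

R$41800 ≤ R$54390, so no add-on is due.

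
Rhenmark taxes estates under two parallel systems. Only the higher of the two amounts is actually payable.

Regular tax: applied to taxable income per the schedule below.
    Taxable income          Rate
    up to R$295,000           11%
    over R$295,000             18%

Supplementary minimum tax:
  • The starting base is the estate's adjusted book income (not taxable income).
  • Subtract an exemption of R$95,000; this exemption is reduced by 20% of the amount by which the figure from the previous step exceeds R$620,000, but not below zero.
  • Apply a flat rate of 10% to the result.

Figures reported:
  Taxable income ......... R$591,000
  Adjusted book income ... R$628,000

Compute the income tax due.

Supplementary minimum tax:
  Base (adjusted book income): R$628,000
  Exemption: R$95,000 − 20% × (R$628,000 − R$620,000) = R$95,000 − R$1,600 = R$93,400
  Base: R$628,000 − R$93,400 = R$534,600
  R$534,600 × 10% = R$53,460

Regular tax:
  R$295,000 × 11% = R$32,450
  R$296,000 × 18% = R$53,280
  → R$85,730

R$85,730 > R$53,460, so the regular tax governs.

R$85,730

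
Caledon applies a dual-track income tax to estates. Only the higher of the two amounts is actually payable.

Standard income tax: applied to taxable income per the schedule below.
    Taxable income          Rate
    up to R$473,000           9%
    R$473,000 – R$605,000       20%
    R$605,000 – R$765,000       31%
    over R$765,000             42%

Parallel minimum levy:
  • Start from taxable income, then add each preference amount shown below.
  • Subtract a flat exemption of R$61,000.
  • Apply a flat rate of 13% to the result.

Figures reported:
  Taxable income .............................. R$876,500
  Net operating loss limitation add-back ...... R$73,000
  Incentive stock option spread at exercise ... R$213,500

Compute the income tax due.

R$165,400

Parallel minimum levy:
  Adjusted income: R$876,500 + R$73,000 + R$213,500 = R$1,163,000
  Less exemption R$61,000 → base R$1,102,000
  R$1,102,000 × 13% = R$143,260

Standard income tax:
  R$473,000 × 9% = R$42,570
  R$132,000 × 20% = R$26,400
  R$160,000 × 31% = R$49,600
  R$111,500 × 42% = R$46,830
  → R$165,400

R$165,400 > R$143,260, so the standard income tax governs.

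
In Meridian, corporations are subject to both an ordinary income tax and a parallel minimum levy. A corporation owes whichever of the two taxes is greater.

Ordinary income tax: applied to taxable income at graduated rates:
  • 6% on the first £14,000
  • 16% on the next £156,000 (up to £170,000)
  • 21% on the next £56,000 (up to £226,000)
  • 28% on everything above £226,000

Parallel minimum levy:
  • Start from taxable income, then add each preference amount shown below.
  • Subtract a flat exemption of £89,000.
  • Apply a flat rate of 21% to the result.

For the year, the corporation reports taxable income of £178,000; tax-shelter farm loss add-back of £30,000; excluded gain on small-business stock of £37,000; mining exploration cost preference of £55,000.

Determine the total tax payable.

£44,310

Parallel minimum levy:
  Adjusted income: £178,000 + £30,000 + £37,000 + £55,000 = £300,000
  Less exemption £89,000 → base £211,000
  £211,000 × 21% = £44,310

Ordinary income tax:
  £14,000 × 6% = £840
  £156,000 × 16% = £24,960
  £8,000 × 21% = £1,680
  → £27,480

£44,310 > £27,480, so the parallel minimum levy is the binding amount.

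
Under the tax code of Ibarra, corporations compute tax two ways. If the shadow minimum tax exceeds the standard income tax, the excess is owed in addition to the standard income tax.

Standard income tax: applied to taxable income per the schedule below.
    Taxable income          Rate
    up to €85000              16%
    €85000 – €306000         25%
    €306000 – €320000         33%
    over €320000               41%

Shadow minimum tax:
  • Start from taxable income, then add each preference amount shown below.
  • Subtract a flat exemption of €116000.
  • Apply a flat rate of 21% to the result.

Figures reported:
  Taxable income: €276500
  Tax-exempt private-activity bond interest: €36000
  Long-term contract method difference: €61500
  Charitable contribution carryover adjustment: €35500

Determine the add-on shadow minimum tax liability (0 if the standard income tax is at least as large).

€160

Shadow minimum tax:
  Adjusted income: €276500 + €36000 + €61500 + €35500 = €409500
  Less exemption €116000 → base €293500
  €293500 × 21% = €61635

Standard income tax:
  €85000 × 16% = €13600
  €191500 × 25% = €47875
  → €61475

Excess of shadow minimum tax over standard income tax: €61635 − €61475 = €160.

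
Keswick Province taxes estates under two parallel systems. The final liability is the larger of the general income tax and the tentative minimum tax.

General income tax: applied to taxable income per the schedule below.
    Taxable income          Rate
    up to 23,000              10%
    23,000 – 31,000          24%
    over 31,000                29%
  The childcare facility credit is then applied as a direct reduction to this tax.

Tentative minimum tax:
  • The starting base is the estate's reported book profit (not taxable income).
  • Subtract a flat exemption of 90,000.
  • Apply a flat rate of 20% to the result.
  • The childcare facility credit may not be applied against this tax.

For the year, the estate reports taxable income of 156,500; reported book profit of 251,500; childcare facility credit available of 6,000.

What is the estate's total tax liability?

34,615

General income tax:
  23,000 × 10% = 2,300
  8,000 × 24% = 1,920
  125,500 × 29% = 36,395
  → 40,615
  Less childcare facility credit 6,000 → 34,615

Tentative minimum tax:
  Base (reported book profit): 251,500
  Less exemption 90,000 → base 161,500
  161,500 × 20% = 32,300

34,615 > 32,300, so the general income tax governs.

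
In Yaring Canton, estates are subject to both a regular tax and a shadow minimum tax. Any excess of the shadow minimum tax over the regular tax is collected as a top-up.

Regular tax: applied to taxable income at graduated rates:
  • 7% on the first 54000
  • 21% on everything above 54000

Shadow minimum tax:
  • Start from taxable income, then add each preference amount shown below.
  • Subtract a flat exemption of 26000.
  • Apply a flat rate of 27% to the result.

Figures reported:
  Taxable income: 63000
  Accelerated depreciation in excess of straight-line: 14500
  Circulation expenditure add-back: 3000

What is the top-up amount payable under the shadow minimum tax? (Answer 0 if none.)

9045

Shadow minimum tax:
  Adjusted income: 63000 + 14500 + 3000 = 80500
  Less exemption 26000 → base 54500
  54500 × 27% = 14715

Regular tax:
  54000 × 7% = 3780
  9000 × 21% = 1890
  → 5670

Excess of shadow minimum tax over regular tax: 14715 − 5670 = 9045.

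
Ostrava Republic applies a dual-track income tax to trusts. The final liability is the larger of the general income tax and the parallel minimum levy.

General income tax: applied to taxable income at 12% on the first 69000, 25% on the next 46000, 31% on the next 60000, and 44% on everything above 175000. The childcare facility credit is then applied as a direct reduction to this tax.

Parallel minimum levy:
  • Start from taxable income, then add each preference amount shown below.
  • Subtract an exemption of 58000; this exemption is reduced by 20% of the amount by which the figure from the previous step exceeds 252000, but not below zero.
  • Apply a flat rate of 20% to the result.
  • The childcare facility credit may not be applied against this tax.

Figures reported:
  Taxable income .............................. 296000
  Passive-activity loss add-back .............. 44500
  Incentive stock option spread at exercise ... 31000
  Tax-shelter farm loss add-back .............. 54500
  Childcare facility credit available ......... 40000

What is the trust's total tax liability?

80560

Parallel minimum levy:
  Adjusted income: 296000 + 44500 + 31000 + 54500 = 426000
  Exemption: 58000 − 20% × (426000 − 252000) = 58000 − 34800 = 23200
  Base: 426000 − 23200 = 402800
  402800 × 20% = 80560

General income tax:
  69000 × 12% = 8280
  46000 × 25% = 11500
  60000 × 31% = 18600
  121000 × 44% = 53240
  → 91620
  Less childcare facility credit 40000 → 51620

80560 > 51620, so the parallel minimum levy is the binding amount.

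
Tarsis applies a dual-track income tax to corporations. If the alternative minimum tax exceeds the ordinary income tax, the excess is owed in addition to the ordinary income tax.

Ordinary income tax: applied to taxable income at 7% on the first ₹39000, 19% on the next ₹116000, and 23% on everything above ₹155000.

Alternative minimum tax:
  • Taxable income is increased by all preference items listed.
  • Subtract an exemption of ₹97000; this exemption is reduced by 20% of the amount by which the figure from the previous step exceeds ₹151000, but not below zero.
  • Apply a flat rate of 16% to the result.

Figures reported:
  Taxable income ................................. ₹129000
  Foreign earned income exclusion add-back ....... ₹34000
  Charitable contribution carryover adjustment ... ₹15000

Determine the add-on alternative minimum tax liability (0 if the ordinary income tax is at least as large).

Alternative minimum tax:
  Adjusted income: ₹129000 + ₹34000 + ₹15000 = ₹178000
  Exemption: ₹97000 − 20% × (₹178000 − ₹151000) = ₹97000 − ₹5400 = ₹91600
  Base: ₹178000 − ₹91600 = ₹86400
  ₹86400 × 16% = ₹13824

Ordinary income tax:
  ₹39000 × 7% = ₹2730
  ₹90000 × 19% = ₹17100
  → ₹19830

₹13824 ≤ ₹19830, so no add-on is due.

₹0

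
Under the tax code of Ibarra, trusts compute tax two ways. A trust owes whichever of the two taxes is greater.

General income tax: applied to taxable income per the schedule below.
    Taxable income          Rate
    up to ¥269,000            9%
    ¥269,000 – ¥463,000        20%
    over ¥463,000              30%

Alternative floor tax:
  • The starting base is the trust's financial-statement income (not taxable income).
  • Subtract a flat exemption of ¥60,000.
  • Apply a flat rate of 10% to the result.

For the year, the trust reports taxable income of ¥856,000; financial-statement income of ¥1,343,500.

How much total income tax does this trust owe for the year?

¥180,910

Alternative floor tax:
  Base (financial-statement income): ¥1,343,500
  Less exemption ¥60,000 → base ¥1,283,500
  ¥1,283,500 × 10% = ¥128,350

General income tax:
  ¥269,000 × 9% = ¥24,210
  ¥194,000 × 20% = ¥38,800
  ¥393,000 × 30% = ¥117,900
  → ¥180,910

¥180,910 > ¥128,350, so the general income tax governs.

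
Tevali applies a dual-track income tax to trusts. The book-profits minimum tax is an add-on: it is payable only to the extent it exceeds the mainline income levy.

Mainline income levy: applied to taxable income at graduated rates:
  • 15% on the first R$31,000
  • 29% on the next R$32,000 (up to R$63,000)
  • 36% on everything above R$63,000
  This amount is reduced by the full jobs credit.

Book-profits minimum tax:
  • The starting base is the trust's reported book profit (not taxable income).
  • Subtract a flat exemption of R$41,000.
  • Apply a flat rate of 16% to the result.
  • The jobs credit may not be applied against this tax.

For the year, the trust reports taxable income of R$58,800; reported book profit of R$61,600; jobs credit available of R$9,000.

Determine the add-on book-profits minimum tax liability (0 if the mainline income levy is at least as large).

R$0

Book-profits minimum tax:
  Base (reported book profit): R$61,600
  Less exemption R$41,000 → base R$20,600
  R$20,600 × 16% = R$3,296

Mainline income levy:
  R$31,000 × 15% = R$4,650
  R$27,800 × 29% = R$8,062
  → R$12,712
  Less jobs credit R$9,000 → R$3,712

R$3,296 ≤ R$3,712, so no add-on is due.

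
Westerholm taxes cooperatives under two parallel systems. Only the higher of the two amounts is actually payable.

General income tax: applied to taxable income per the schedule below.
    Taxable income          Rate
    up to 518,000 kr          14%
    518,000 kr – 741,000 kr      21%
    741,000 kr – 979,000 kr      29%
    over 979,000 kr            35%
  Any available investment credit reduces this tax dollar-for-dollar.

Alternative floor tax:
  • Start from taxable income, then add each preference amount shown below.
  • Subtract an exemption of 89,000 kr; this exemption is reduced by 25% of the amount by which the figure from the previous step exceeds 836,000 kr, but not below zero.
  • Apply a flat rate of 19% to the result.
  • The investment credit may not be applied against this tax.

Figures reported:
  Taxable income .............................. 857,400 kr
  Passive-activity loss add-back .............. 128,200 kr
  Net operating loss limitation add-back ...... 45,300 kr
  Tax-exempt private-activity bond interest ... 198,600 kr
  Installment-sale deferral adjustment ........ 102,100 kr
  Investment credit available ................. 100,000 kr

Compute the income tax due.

General income tax:
  518,000 kr × 14% = 72,520 kr
  223,000 kr × 21% = 46,830 kr
  116,400 kr × 29% = 33,756 kr
  → 153,106 kr
  Less investment credit 100,000 kr → 53,106 kr

Alternative floor tax:
  Adjusted income: 857,400 kr + 128,200 kr + 45,300 kr + 198,600 kr + 102,100 kr = 1,331,600 kr
  Exemption: 25% × (1,331,600 kr − 836,000 kr) = 123,900 kr ≥ 89,000 kr, so the exemption is fully phased out
  Base: 1,331,600 kr − 0 kr = 1,331,600 kr
  1,331,600 kr × 19% = 253,004 kr

253,004 kr > 53,106 kr, so the alternative floor tax is the binding amount.

253,004 kr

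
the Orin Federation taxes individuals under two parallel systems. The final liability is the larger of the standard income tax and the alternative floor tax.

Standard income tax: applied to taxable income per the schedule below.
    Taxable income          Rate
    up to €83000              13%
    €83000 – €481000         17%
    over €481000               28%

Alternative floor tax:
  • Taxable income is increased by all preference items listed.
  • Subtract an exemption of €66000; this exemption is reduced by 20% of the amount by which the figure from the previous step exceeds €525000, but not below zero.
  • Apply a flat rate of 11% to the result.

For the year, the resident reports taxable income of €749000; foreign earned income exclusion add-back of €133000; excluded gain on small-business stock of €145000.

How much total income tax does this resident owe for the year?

€153490

Standard income tax:
  €83000 × 13% = €10790
  €398000 × 17% = €67660
  €268000 × 28% = €75040
  → €153490

Alternative floor tax:
  Adjusted income: €749000 + €133000 + €145000 = €1027000
  Exemption: 20% × (€1027000 − €525000) = €100400 ≥ €66000, so the exemption is fully phased out
  Base: €1027000 − €0 = €1027000
  €1027000 × 11% = €112970

€153490 > €112970, so the standard income tax governs.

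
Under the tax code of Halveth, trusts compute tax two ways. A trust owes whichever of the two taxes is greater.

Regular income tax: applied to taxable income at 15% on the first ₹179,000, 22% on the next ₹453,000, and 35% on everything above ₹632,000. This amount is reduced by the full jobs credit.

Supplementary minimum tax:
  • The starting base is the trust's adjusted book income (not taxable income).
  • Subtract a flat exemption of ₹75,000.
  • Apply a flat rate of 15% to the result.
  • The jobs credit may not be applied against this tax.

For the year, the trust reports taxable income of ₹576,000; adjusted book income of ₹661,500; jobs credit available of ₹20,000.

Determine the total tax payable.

Regular income tax:
  ₹179,000 × 15% = ₹26,850
  ₹397,000 × 22% = ₹87,340
  → ₹114,190
  Less jobs credit ₹20,000 → ₹94,190

Supplementary minimum tax:
  Base (adjusted book income): ₹661,500
  Less exemption ₹75,000 → base ₹586,500
  ₹586,500 × 15% = ₹87,975

₹94,190 > ₹87,975, so the regular income tax governs.

₹94,190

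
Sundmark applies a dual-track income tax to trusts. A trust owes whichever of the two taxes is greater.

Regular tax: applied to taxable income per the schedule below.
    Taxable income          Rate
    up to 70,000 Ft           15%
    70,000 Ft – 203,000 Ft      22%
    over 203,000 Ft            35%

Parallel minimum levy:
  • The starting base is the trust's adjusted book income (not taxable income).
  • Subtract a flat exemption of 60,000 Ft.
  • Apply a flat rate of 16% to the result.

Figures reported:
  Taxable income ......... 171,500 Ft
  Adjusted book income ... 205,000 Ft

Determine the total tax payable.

32,830 Ft

Parallel minimum levy:
  Base (adjusted book income): 205,000 Ft
  Less exemption 60,000 Ft → base 145,000 Ft
  145,000 Ft × 16% = 23,200 Ft

Regular tax:
  70,000 Ft × 15% = 10,500 Ft
  101,500 Ft × 22% = 22,330 Ft
  → 32,830 Ft

32,830 Ft > 23,200 Ft, so the regular tax governs.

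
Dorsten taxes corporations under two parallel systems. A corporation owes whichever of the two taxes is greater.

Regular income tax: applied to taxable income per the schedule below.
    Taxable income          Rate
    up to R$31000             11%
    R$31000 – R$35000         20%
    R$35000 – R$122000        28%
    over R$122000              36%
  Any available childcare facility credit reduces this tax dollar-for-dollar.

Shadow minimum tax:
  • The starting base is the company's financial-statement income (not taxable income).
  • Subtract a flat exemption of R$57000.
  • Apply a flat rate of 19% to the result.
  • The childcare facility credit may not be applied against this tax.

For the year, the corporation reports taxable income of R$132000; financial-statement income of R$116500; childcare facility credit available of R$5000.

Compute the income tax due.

R$27170

Regular income tax:
  R$31000 × 11% = R$3410
  R$4000 × 20% = R$800
  R$87000 × 28% = R$24360
  R$10000 × 36% = R$3600
  → R$32170
  Less childcare facility credit R$5000 → R$27170

Shadow minimum tax:
  Base (financial-statement income): R$116500
  Less exemption R$57000 → base R$59500
  R$59500 × 19% = R$11305

R$27170 > R$11305, so the regular income tax governs.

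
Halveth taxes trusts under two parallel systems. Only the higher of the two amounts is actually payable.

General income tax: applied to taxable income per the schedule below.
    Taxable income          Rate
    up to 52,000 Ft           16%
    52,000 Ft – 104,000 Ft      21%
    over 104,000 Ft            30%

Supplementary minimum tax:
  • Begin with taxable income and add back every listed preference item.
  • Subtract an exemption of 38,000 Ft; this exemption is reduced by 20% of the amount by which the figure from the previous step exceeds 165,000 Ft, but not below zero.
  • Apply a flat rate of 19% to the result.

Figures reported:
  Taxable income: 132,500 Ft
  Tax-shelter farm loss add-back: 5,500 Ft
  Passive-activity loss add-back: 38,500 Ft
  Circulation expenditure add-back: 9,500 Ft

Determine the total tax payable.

28,918 Ft

General income tax:
  52,000 Ft × 16% = 8,320 Ft
  52,000 Ft × 21% = 10,920 Ft
  28,500 Ft × 30% = 8,550 Ft
  → 27,790 Ft

Supplementary minimum tax:
  Adjusted income: 132,500 Ft + 5,500 Ft + 38,500 Ft + 9,500 Ft = 186,000 Ft
  Exemption: 38,000 Ft − 20% × (186,000 Ft − 165,000 Ft) = 38,000 Ft − 4,200 Ft = 33,800 Ft
  Base: 186,000 Ft − 33,800 Ft = 152,200 Ft
  152,200 Ft × 19% = 28,918 Ft

28,918 Ft > 27,790 Ft, so the supplementary minimum tax is the binding amount.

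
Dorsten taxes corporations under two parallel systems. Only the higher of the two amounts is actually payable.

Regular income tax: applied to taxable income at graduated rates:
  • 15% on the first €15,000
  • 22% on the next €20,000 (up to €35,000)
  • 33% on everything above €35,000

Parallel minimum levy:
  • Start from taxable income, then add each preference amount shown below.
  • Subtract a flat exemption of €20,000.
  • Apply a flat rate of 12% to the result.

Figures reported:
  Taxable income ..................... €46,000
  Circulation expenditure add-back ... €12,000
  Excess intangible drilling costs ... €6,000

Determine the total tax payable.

Parallel minimum levy:
  Adjusted income: €46,000 + €12,000 + €6,000 = €64,000
  Less exemption €20,000 → base €44,000
  €44,000 × 12% = €5,280

Regular income tax:
  €15,000 × 15% = €2,250
  €20,000 × 22% = €4,400
  €11,000 × 33% = €3,630
  → €10,280

€10,280 > €5,280, so the regular income tax governs.

€10,280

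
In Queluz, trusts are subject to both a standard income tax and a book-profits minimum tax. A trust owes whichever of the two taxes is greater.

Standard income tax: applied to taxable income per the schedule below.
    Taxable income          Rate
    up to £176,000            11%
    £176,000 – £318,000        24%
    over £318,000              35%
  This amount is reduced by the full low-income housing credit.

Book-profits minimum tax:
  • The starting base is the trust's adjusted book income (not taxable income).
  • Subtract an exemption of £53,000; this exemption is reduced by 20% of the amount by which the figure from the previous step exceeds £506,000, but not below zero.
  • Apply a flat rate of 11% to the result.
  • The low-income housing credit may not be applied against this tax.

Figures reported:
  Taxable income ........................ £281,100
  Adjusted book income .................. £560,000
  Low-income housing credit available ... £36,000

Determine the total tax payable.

Book-profits minimum tax:
  Base (adjusted book income): £560,000
  Exemption: £53,000 − 20% × (£560,000 − £506,000) = £53,000 − £10,800 = £42,200
  Base: £560,000 − £42,200 = £517,800
  £517,800 × 11% = £56,958

Standard income tax:
  £176,000 × 11% = £19,360
  £105,100 × 24% = £25,224
  → £44,584
  Less low-income housing credit £36,000 → £8,584

£56,958 > £8,584, so the book-profits minimum tax is the binding amount.

£56,958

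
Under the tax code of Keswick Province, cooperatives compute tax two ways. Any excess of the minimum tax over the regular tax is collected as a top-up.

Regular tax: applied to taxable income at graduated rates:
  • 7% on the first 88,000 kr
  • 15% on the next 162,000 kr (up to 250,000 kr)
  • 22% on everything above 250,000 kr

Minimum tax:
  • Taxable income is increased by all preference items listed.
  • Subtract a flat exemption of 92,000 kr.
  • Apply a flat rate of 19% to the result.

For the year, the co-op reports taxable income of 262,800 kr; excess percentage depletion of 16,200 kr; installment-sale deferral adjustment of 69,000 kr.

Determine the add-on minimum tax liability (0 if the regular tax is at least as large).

15,364 kr

Regular tax:
  88,000 kr × 7% = 6,160 kr
  162,000 kr × 15% = 24,300 kr
  12,800 kr × 22% = 2,816 kr
  → 33,276 kr

Minimum tax:
  Adjusted income: 262,800 kr + 16,200 kr + 69,000 kr = 348,000 kr
  Less exemption 92,000 kr → base 256,000 kr
  256,000 kr × 19% = 48,640 kr

Excess of minimum tax over regular tax: 48,640 kr − 33,276 kr = 15,364 kr.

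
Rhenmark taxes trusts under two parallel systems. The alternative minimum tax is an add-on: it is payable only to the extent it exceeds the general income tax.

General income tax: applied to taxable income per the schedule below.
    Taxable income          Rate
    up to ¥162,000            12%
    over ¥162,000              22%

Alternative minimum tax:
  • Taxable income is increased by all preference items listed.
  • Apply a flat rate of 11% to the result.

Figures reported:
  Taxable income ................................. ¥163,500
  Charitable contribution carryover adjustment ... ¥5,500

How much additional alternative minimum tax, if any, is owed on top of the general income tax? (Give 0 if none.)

General income tax:
  ¥162,000 × 12% = ¥19,440
  ¥1,500 × 22% = ¥330
  → ¥19,770

Alternative minimum tax:
  Adjusted income: ¥163,500 + ¥5,500 = ¥169,000
  ¥169,000 × 11% = ¥18,590

¥18,590 ≤ ¥19,770, so no add-on is due.

¥0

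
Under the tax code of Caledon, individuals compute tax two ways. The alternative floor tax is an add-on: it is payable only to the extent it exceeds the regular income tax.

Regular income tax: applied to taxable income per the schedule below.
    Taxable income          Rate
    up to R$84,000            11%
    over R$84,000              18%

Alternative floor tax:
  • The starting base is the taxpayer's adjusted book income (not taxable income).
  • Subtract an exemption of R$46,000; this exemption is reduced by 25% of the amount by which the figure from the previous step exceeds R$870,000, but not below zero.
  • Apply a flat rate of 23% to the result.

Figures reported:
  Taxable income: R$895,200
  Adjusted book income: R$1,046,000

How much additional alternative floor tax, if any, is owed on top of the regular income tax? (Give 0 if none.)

Alternative floor tax:
  Base (adjusted book income): R$1,046,000
  Exemption: R$46,000 − 25% × (R$1,046,000 − R$870,000) = R$46,000 − R$44,000 = R$2,000
  Base: R$1,046,000 − R$2,000 = R$1,044,000
  R$1,044,000 × 23% = R$240,120

Regular income tax:
  R$84,000 × 11% = R$9,240
  R$811,200 × 18% = R$146,016
  → R$155,256

Excess of alternative floor tax over regular income tax: R$240,120 − R$155,256 = R$84,864.

R$84,864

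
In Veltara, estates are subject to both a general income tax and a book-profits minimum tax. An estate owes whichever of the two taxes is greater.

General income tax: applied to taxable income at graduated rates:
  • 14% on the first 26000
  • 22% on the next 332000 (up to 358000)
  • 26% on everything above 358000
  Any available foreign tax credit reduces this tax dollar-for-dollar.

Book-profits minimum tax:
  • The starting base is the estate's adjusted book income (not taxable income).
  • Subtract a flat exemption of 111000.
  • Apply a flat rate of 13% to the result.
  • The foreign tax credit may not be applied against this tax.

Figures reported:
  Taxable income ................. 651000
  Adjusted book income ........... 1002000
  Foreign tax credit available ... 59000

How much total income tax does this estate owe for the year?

115830

Book-profits minimum tax:
  Base (adjusted book income): 1002000
  Less exemption 111000 → base 891000
  891000 × 13% = 115830

General income tax:
  26000 × 14% = 3640
  332000 × 22% = 73040
  293000 × 26% = 76180
  → 152860
  Less foreign tax credit 59000 → 93860

115830 > 93860, so the book-profits minimum tax is the binding amount.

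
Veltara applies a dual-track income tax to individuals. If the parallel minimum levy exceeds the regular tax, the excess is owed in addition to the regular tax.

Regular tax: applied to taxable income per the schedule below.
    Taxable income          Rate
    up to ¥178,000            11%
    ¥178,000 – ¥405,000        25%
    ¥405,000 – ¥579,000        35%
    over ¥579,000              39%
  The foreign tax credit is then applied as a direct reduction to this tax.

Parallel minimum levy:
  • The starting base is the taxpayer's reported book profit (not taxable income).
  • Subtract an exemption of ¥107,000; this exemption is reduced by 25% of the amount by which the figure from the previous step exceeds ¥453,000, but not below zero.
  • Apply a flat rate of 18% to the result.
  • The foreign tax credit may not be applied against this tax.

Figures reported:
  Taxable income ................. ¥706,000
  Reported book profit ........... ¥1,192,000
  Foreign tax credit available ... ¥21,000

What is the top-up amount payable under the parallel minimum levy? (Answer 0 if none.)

¥48,800

Regular tax:
  ¥178,000 × 11% = ¥19,580
  ¥227,000 × 25% = ¥56,750
  ¥174,000 × 35% = ¥60,900
  ¥127,000 × 39% = ¥49,530
  → ¥186,760
  Less foreign tax credit ¥21,000 → ¥165,760

Parallel minimum levy:
  Base (reported book profit): ¥1,192,000
  Exemption: 25% × (¥1,192,000 − ¥453,000) = ¥184,750 ≥ ¥107,000, so the exemption is fully phased out
  Base: ¥1,192,000 − ¥0 = ¥1,192,000
  ¥1,192,000 × 18% = ¥214,560

Excess of parallel minimum levy over regular tax: ¥214,560 − ¥165,760 = ¥48,800.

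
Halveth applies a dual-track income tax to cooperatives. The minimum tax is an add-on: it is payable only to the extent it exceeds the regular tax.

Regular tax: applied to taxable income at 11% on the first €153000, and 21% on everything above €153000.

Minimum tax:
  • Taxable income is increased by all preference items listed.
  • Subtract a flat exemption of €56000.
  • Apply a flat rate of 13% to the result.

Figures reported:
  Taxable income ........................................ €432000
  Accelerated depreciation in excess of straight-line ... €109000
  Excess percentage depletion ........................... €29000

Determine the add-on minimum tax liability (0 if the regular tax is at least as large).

€0

Regular tax:
  €153000 × 11% = €16830
  €279000 × 21% = €58590
  → €75420

Minimum tax:
  Adjusted income: €432000 + €109000 + €29000 = €570000
  Less exemption €56000 → base €514000
  €514000 × 13% = €66820

€66820 ≤ €75420, so no add-on is due.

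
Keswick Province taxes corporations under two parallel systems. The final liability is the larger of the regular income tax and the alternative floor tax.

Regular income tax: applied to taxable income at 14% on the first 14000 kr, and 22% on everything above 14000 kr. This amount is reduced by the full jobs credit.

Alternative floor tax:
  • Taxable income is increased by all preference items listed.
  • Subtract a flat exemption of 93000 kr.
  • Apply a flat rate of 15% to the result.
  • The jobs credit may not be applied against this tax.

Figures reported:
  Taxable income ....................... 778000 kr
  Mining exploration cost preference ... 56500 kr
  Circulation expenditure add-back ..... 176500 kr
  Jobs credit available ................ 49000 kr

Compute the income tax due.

137700 kr

Regular income tax:
  14000 kr × 14% = 1960 kr
  764000 kr × 22% = 168080 kr
  → 170040 kr
  Less jobs credit 49000 kr → 121040 kr

Alternative floor tax:
  Adjusted income: 778000 kr + 56500 kr + 176500 kr = 1011000 kr
  Less exemption 93000 kr → base 918000 kr
  918000 kr × 15% = 137700 kr

137700 kr > 121040 kr, so the alternative floor tax is the binding amount.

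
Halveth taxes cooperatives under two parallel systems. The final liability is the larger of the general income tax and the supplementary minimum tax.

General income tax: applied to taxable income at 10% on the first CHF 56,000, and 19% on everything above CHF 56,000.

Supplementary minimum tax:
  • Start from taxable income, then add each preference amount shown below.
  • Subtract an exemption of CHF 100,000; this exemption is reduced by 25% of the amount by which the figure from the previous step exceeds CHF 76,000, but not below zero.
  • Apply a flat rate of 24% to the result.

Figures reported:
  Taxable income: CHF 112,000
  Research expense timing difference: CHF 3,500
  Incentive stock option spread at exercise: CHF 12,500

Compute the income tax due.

Supplementary minimum tax:
  Adjusted income: CHF 112,000 + CHF 3,500 + CHF 12,500 = CHF 128,000
  Exemption: CHF 100,000 − 25% × (CHF 128,000 − CHF 76,000) = CHF 100,000 − CHF 13,000 = CHF 87,000
  Base: CHF 128,000 − CHF 87,000 = CHF 41,000
  CHF 41,000 × 24% = CHF 9,840

General income tax:
  CHF 56,000 × 10% = CHF 5,600
  CHF 56,000 × 19% = CHF 10,640
  → CHF 16,240

CHF 16,240 > CHF 9,840, so the general income tax governs.

CHF 16,240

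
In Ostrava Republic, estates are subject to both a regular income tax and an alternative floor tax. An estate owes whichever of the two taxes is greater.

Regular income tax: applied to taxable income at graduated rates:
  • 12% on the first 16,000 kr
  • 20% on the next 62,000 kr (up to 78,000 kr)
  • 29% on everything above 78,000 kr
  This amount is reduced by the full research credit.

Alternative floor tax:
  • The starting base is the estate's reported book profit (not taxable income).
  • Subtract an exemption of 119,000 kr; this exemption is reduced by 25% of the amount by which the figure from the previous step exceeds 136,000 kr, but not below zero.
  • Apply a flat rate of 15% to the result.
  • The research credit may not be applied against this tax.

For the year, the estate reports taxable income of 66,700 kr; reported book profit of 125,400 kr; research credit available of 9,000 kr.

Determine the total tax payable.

Regular income tax:
  16,000 kr × 12% = 1,920 kr
  50,700 kr × 20% = 10,140 kr
  → 12,060 kr
  Less research credit 9,000 kr → 3,060 kr

Alternative floor tax:
  Base (reported book profit): 125,400 kr
  Exemption: 125,400 kr ≤ 136,000 kr, so full 119,000 kr applies
  Base: 125,400 kr − 119,000 kr = 6,400 kr
  6,400 kr × 15% = 960 kr

3,060 kr > 960 kr, so the regular income tax governs.

3,060 kr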